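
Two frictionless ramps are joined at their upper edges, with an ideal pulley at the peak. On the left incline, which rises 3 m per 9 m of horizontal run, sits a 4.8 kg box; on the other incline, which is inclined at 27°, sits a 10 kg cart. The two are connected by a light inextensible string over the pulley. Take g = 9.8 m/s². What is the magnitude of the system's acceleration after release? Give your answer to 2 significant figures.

2.0 m/s²

Resolve each weight along its own incline: the 4.8 kg mass has component 4.8 × 9.8 × sin 18.43° = 14.875 N down its slope, and the 10 kg mass has 10 × 9.8 × sin 27° = 44.491 N down its slope.
The 10 kg side's 44.491 N exceeds the other side's 14.875 N, so that mass slides down and the 4.8 kg mass slides up. Taking that direction as positive, Newton's second law for the whole system gives 44.491 − 14.875 = (4.8 + 10) a, so a = 29.616 / 14.8 = 2.0011 m/s².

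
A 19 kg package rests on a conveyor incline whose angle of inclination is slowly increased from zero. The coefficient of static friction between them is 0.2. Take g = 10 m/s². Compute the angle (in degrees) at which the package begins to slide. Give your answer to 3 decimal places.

At the threshold of sliding, static friction is at its maximum μ_s N and exactly balances the weight component along the incline: mg sin θ = μ_s mg cos θ.
Hence tan θ = μ_s = 0.2, so θ = arctan(0.2) = 11.3099°.

11.310°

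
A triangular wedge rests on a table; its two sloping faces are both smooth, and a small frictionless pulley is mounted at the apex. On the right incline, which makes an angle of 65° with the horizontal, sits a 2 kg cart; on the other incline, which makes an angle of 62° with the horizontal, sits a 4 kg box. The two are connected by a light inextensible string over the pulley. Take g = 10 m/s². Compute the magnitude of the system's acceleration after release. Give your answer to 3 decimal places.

Resolve each weight along its own incline: the 2 kg mass has component 2 × 10 × sin 65° = 18.126 N down its slope, and the 4 kg mass has 4 × 10 × sin 62° = 35.318 N down its slope.
The 4 kg side's 35.318 N exceeds the other side's 18.126 N, so that mass slides down and the 2 kg mass slides up. Taking that direction as positive, Newton's second law for the whole system gives 35.318 − 18.126 = (2 + 4) a, so a = 17.192 / 6 = 2.8653 m/s².

2.865 m/s²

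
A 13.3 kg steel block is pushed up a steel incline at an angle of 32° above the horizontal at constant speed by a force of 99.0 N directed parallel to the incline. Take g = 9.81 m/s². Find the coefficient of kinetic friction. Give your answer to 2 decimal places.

0.27

At constant speed ΣF = 0 along the incline. The applied 99.0 N acts up the slope; the weight component mg sin 32° = 69.140 N and kinetic friction μN both act down the slope.
So 99.0 = 69.140 + μ × 110.647, giving μ = (99.0 − 69.140) / 110.647 = 0.2699.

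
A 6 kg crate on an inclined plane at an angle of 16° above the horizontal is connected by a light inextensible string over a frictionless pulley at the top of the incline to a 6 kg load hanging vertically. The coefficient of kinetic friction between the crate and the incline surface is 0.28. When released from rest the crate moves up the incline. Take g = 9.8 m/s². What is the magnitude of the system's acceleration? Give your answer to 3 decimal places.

For the crate on the incline: the weight component along the slope is m₁g sin 16° = 6 × 9.8 × 0.2756 = 16.205 N and the normal force is N = m₁g cos 16° = 56.522 N.
Kinetic friction opposes the crate's motion up the incline: f = μN = 0.28 × 56.522 = 15.826 N acting down the slope.
Newton's second law for the crate (up-slope positive): T − 16.205 − 15.826 = 6 a. For the hanging load (downward positive): 6 × 9.8 − T = 6 a.
Adding the two equations eliminates T: 26.769 = 12 a, so a = 2.2308 m/s².

2.231 m/s²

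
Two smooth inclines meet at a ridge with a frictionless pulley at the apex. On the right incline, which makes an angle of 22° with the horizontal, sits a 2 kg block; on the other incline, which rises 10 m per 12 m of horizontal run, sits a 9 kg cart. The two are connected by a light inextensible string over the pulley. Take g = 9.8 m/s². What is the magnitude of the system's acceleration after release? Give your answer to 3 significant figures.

Resolve each weight along its own incline: the 2 kg mass has component 2 × 9.8 × sin 22° = 7.342 N down its slope, and the 9 kg mass has 9 × 9.8 × sin 39.81° = 56.464 N down its slope.
The 9 kg side's 56.464 N exceeds the other side's 7.342 N, so that mass slides down and the 2 kg mass slides up. Taking that direction as positive, Newton's second law for the whole system gives 56.464 − 7.342 = (2 + 9) a, so a = 49.122 / 11 = 4.4656 m/s².

4.47 m/s²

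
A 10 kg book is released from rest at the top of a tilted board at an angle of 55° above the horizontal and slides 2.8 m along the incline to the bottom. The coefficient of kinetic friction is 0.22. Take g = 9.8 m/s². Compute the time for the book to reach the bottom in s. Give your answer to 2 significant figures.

0.91 s

The weight component along the incline is mg sin 55° = 80.277 N and the normal force is N = mg cos 55° = 56.210 N.
Friction up the slope is f = μN = 0.22 × 56.210 = 12.366 N, so the net downslope force is 80.277 − 12.366 = 67.911 N and a = 67.911 / 10 = 6.7911 m/s².
Starting from rest, L = ½at², so t = √(2L/a) = √(2 × 2.8 / 6.7911) = 0.9081 s.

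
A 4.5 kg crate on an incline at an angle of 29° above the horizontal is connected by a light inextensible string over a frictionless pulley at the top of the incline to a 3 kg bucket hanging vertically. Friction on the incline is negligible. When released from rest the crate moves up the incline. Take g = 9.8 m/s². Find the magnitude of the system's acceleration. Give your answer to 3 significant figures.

1.07 m/s²

For the crate on the incline: the weight component along the slope is m₁g sin 29° = 4.5 × 9.8 × 0.4848 = 21.380 N and the normal force is N = m₁g cos 29° = 38.571 N.
Newton's second law for the crate (up-slope positive): T − 21.380 = 4.5 a. For the hanging bucket (downward positive): 3 × 9.8 − T = 3 a.
Adding the two equations eliminates T: 8.020 = 7.5 a, so a = 1.0693 m/s².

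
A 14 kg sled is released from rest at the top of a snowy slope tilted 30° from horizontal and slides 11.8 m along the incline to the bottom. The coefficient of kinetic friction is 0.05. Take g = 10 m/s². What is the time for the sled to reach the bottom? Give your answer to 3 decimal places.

The weight component along the incline is mg sin 30° = 70.000 N and the normal force is N = mg cos 30° = 121.244 N.
Friction up the slope is f = μN = 0.05 × 121.244 = 6.062 N, so the net downslope force is 70.000 − 6.062 = 63.938 N and a = 63.938 / 14 = 4.5670 m/s².
Starting from rest, L = ½at², so t = √(2L/a) = √(2 × 11.8 / 4.5670) = 2.2732 s.

2.273 s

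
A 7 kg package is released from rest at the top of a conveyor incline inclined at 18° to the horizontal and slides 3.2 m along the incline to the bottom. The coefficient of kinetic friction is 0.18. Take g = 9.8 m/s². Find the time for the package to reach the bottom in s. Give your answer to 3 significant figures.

2.18 s

The weight component along the incline is mg sin 18° = 21.199 N and the normal force is N = mg cos 18° = 65.242 N.
Friction up the slope is f = μN = 0.18 × 65.242 = 11.744 N, so the net downslope force is 21.199 − 11.744 = 9.455 N and a = 9.455 / 7 = 1.3507 m/s².
Starting from rest, L = ½at², so t = √(2L/a) = √(2 × 3.2 / 1.3507) = 2.1768 s.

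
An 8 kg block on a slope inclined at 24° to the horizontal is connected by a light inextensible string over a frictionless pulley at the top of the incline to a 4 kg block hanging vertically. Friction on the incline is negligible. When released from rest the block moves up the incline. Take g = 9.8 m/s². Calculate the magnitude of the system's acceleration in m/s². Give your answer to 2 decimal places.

0.61 m/s²

For the block on the incline: the weight component along the slope is m₁g sin 24° = 8 × 9.8 × 0.4067 = 31.885 N and the normal force is N = m₁g cos 24° = 71.622 N.
Newton's second law for the block (up-slope positive): T − 31.885 = 8 a. For the hanging block (downward positive): 4 × 9.8 − T = 4 a.
Adding the two equations eliminates T: 7.315 = 12 a, so a = 0.6096 m/s².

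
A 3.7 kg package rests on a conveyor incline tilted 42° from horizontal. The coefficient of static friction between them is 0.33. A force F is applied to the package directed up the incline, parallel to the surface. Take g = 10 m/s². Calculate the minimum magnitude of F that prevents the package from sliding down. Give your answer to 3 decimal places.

15.684 N

The normal force is N = mg cos 42° = 27.496 N. With F at its minimum the package is on the verge of sliding down, so static friction is at its maximum μ_s N = 0.33 × 27.496 = 9.074 N and acts up the slope.
Equilibrium along the incline: F + μ_s N = mg sin 42°, so F = 24.758 − 9.074 = 15.684 N.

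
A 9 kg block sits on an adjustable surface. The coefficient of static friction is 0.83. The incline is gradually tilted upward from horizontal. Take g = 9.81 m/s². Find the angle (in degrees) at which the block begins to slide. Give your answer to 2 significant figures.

40°

At the threshold of sliding, static friction is at its maximum μ_s N and exactly balances the weight component along the incline: mg sin θ = μ_s mg cos θ.
Hence tan θ = μ_s = 0.83, so θ = arctan(0.83) = 39.6927°.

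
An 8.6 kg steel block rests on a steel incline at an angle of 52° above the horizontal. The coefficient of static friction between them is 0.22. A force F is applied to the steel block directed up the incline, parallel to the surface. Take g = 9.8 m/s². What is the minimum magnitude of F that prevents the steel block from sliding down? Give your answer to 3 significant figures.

55.0 N

The normal force is N = mg cos 52° = 51.888 N. With F at its minimum the steel block is on the verge of sliding down, so static friction is at its maximum μ_s N = 0.22 × 51.888 = 11.415 N and acts up the slope.
Equilibrium along the incline: F + μ_s N = mg sin 52°, so F = 66.414 − 11.415 = 54.999 N.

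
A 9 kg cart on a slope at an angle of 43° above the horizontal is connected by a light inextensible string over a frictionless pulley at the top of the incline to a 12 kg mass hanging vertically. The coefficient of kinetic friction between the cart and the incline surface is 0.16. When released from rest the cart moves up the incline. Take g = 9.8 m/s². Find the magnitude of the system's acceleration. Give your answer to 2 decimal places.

For the cart on the incline: the weight component along the slope is m₁g sin 43° = 9 × 9.8 × 0.6820 = 60.152 N and the normal force is N = m₁g cos 43° = 64.505 N.
Kinetic friction opposes the cart's motion up the incline: f = μN = 0.16 × 64.505 = 10.321 N acting down the slope.
Newton's second law for the cart (up-slope positive): T − 60.152 − 10.321 = 9 a. For the hanging mass (downward positive): 12 × 9.8 − T = 12 a.
Adding the two equations eliminates T: 47.127 = 21 a, so a = 2.2441 m/s².

2.24 m/s²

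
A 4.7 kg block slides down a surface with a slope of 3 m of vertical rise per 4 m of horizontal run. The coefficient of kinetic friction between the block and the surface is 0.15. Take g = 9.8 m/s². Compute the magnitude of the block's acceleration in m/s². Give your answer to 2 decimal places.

4.70 m/s²

Resolving the weight along the incline: the component pulling the block down the slope is mg sin 36.87° = 4.7 × 9.8 × 0.6000 = 27.636 N, and the normal force is N = mg cos 36.87° = 4.7 × 9.8 × 0.8000 = 36.848 N.
Kinetic friction acts up the slope with magnitude f = μN = 0.15 × 36.848 = 5.527 N.
Net force along the incline is 27.636 − 5.527 = 22.109 N, so a = 22.109 / 4.7 = 4.7040 m/s².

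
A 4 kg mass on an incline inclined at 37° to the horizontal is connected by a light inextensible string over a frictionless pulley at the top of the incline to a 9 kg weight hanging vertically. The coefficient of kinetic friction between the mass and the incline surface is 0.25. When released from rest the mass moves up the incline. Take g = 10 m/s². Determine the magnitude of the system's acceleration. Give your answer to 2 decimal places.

For the mass on the incline: the weight component along the slope is m₁g sin 37° = 4 × 10 × 0.6018 = 24.072 N and the normal force is N = m₁g cos 37° = 31.945 N.
Kinetic friction opposes the mass's motion up the incline: f = μN = 0.25 × 31.945 = 7.986 N acting down the slope.
Newton's second law for the mass (up-slope positive): T − 24.072 − 7.986 = 4 a. For the hanging weight (downward positive): 9 × 10 − T = 9 a.
Adding the two equations eliminates T: 57.942 = 13 a, so a = 4.4571 m/s².

4.46 m/s²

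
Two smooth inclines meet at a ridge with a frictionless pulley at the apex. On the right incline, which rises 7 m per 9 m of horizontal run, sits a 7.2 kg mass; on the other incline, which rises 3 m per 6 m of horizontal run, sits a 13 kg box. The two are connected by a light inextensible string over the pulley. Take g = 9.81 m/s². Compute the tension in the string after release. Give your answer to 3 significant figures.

48.2 N

Resolve each weight along its own incline: the 7.2 kg mass has component 7.2 × 9.81 × sin 37.87° = 43.364 N down its slope, and the 13 kg mass has 13 × 9.81 × sin 26.57° = 57.033 N down its slope.
The 13 kg side's 57.033 N exceeds the other side's 43.364 N, so that mass slides down and the 7.2 kg mass slides up. Taking that direction as positive, Newton's second law for the whole system gives 57.033 − 43.364 = (7.2 + 13) a, so a = 13.669 / 20.2 = 0.6767 m/s².
For the 7.2 kg mass (up-slope positive): T − 43.364 = 7.2 × 0.6767, so T = 48.236 N.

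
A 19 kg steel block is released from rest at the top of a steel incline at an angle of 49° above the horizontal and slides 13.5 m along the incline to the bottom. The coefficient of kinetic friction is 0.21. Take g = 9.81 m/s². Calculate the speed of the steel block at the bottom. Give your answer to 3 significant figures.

12.8 m/s

The weight component along the incline is mg sin 49° = 140.670 N and the normal force is N = mg cos 49° = 122.283 N.
Friction up the slope is f = μN = 0.21 × 122.283 = 25.679 N, so the net downslope force is 140.670 − 25.679 = 114.991 N and a = 114.991 / 19 = 6.0522 m/s².
Starting from rest over a distance of 13.5 m, v² = 2aL = 2 × 6.0522 × 13.5 = 163.4094, so v = 12.7832 m/s.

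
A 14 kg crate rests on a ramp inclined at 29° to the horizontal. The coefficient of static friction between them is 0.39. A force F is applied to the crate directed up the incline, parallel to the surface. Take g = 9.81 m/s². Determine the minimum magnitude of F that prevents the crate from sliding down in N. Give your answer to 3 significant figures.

The normal force is N = mg cos 29° = 120.120 N. With F at its minimum the crate is on the verge of sliding down, so static friction is at its maximum μ_s N = 0.39 × 120.120 = 46.847 N and acts up the slope.
Equilibrium along the incline: F + μ_s N = mg sin 29°, so F = 66.584 − 46.847 = 19.737 N.

19.7 N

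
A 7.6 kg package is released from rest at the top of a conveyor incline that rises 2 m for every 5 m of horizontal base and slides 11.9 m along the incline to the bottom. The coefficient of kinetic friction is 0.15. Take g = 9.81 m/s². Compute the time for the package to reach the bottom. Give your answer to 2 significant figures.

The weight component along the incline is mg sin 21.80° = 27.689 N and the normal force is N = mg cos 21.80° = 69.224 N.
Friction up the slope is f = μN = 0.15 × 69.224 = 10.384 N, so the net downslope force is 27.689 − 10.384 = 17.305 N and a = 17.305 / 7.6 = 2.2770 m/s².
Starting from rest, L = ½at², so t = √(2L/a) = √(2 × 11.9 / 2.2770) = 3.2330 s.

3.2 s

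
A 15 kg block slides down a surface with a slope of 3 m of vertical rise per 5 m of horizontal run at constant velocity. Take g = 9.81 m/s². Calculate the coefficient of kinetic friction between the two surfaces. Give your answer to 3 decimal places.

0.600

At constant velocity the net force along the incline is zero: mg sin 30.96° = μ mg cos 30.96°.
So μ = tan 30.96° = 0.5145 / 0.8575 = 0.6000.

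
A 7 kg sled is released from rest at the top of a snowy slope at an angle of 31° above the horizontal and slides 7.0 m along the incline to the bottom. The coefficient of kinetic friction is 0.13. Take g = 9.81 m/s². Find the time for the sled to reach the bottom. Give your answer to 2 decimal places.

1.88 s

The weight component along the incline is mg sin 31° = 35.368 N and the normal force is N = mg cos 31° = 58.862 N.
Friction up the slope is f = μN = 0.13 × 58.862 = 7.652 N, so the net downslope force is 35.368 − 7.652 = 27.716 N and a = 27.716 / 7 = 3.9594 m/s².
Starting from rest, L = ½at², so t = √(2L/a) = √(2 × 7.0 / 3.9594) = 1.8804 s.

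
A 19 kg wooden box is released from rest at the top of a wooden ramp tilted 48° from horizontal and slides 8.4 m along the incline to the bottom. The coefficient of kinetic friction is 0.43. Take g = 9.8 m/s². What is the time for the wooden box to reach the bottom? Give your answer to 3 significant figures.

1.94 s

The weight component along the incline is mg sin 48° = 138.374 N and the normal force is N = mg cos 48° = 124.592 N.
Friction up the slope is f = μN = 0.43 × 124.592 = 53.575 N, so the net downslope force is 138.374 − 53.575 = 84.799 N and a = 84.799 / 19 = 4.4631 m/s².
Starting from rest, L = ½at², so t = √(2L/a) = √(2 × 8.4 / 4.4631) = 1.9402 s.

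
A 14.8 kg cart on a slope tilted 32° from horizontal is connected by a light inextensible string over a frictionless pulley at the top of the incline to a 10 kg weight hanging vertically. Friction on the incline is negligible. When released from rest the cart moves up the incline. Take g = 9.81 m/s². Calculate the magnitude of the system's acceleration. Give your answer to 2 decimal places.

0.85 m/s²

For the cart on the incline: the weight component along the slope is m₁g sin 32° = 14.8 × 9.81 × 0.5299 = 76.935 N and the normal force is N = m₁g cos 32° = 123.126 N.
Newton's second law for the cart (up-slope positive): T − 76.935 = 14.8 a. For the hanging weight (downward positive): 10 × 9.81 − T = 10 a.
Adding the two equations eliminates T: 21.165 = 24.8 a, so a = 0.8534 m/s².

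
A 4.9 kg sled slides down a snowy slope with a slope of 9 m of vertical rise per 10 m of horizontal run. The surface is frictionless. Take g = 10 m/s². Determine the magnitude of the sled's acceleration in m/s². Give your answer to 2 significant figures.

Resolving the weight along the incline: the component pulling the sled down the slope is mg sin 41.99° = 4.9 × 10 × 0.6690 = 32.781 N, and the normal force is N = mg cos 41.99° = 4.9 × 10 × 0.7433 = 36.422 N.
With no friction the net force along the incline is 32.781 N, so a = g sin 41.99° = 32.781 / 4.9 = 6.6900 m/s².

6.7 m/s²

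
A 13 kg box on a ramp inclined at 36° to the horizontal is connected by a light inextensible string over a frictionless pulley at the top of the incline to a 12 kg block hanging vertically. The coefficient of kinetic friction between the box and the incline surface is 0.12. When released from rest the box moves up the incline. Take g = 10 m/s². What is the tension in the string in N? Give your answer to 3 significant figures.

105 N

For the box on the incline: the weight component along the slope is m₁g sin 36° = 13 × 10 × 0.5878 = 76.414 N and the normal force is N = m₁g cos 36° = 105.172 N.
Kinetic friction opposes the box's motion up the incline: f = μN = 0.12 × 105.172 = 12.621 N acting down the slope.
Newton's second law for the box (up-slope positive): T − 76.414 − 12.621 = 13 a. For the hanging block (downward positive): 12 × 10 − T = 12 a.
Adding the two equations eliminates T: 30.965 = 25 a, so a = 1.2386 m/s².
Then from the hanging block's equation, T = 12 × (10 − 1.2386) = 105.137 N.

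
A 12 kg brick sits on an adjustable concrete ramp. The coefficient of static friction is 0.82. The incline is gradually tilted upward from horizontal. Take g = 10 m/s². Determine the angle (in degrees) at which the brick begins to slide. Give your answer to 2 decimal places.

At the threshold of sliding, static friction is at its maximum μ_s N and exactly balances the weight component along the incline: mg sin θ = μ_s mg cos θ.
Hence tan θ = μ_s = 0.82, so θ = arctan(0.82) = 39.3518°.

39.35°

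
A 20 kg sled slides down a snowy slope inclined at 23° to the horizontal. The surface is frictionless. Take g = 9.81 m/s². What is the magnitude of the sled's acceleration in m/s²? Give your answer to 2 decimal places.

3.83 m/s²

Resolving the weight along the incline: the component pulling the sled down the slope is mg sin 23° = 20 × 9.81 × 0.3907 = 76.655 N, and the normal force is N = mg cos 23° = 20 × 9.81 × 0.9205 = 180.602 N.
With no friction the net force along the incline is 76.655 N, so a = g sin 23° = 76.655 / 20 = 3.8327 m/s².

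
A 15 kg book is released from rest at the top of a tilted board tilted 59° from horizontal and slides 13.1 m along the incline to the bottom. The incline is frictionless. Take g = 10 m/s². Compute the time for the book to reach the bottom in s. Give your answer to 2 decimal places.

1.75 s

The weight component along the incline is mg sin 59° = 128.575 N and the normal force is N = mg cos 59° = 77.256 N.
With no friction, a = g sin 59° = 8.5717 m/s².
Starting from rest, L = ½at², so t = √(2L/a) = √(2 × 13.1 / 8.5717) = 1.7483 s.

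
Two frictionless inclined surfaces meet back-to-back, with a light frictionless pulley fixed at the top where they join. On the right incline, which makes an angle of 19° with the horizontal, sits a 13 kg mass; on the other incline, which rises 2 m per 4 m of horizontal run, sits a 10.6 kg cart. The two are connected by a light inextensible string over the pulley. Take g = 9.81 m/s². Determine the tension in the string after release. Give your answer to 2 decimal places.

44.27 N

Resolve each weight along its own incline: the 13 kg mass has component 13 × 9.81 × sin 19° = 41.520 N down its slope, and the 10.6 kg mass has 10.6 × 9.81 × sin 26.57° = 46.504 N down its slope.
The 10.6 kg side's 46.504 N exceeds the other side's 41.520 N, so that mass slides down and the 13 kg mass slides up. Taking that direction as positive, Newton's second law for the whole system gives 46.504 − 41.520 = (13 + 10.6) a, so a = 4.984 / 23.6 = 0.2112 m/s².
For the 13 kg mass (up-slope positive): T − 41.520 = 13 × 0.2112, so T = 44.266 N.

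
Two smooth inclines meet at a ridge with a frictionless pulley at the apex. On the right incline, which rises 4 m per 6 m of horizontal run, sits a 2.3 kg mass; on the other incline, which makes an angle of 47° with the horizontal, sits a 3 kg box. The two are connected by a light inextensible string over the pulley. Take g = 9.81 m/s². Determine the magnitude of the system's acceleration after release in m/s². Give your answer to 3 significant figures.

1.70 m/s²

Resolve each weight along its own incline: the 2.3 kg mass has component 2.3 × 9.81 × sin 33.69° = 12.516 N down its slope, and the 3 kg mass has 3 × 9.81 × sin 47° = 21.524 N down its slope.
The 3 kg side's 21.524 N exceeds the other side's 12.516 N, so that mass slides down and the 2.3 kg mass slides up. Taking that direction as positive, Newton's second law for the whole system gives 21.524 − 12.516 = (2.3 + 3) a, so a = 9.008 / 5.3 = 1.6996 m/s².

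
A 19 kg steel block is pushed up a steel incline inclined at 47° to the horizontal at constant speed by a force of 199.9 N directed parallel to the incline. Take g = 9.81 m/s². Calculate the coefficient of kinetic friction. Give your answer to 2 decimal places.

0.50

At constant speed ΣF = 0 along the incline. The applied 199.9 N acts up the slope; the weight component mg sin 47° = 136.317 N and kinetic friction μN both act down the slope.
So 199.9 = 136.317 + μ × 127.118, giving μ = (199.9 − 136.317) / 127.118 = 0.5002.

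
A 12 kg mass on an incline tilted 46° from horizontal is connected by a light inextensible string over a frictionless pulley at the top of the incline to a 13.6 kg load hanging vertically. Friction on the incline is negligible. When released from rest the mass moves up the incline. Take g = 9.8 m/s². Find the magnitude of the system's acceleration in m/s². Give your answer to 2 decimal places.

1.90 m/s²

For the mass on the incline: the weight component along the slope is m₁g sin 46° = 12 × 9.8 × 0.7193 = 84.590 N and the normal force is N = m₁g cos 46° = 81.692 N.
Newton's second law for the mass (up-slope positive): T − 84.590 = 12 a. For the hanging load (downward positive): 13.6 × 9.8 − T = 13.6 a.
Adding the two equations eliminates T: 48.690 = 25.6 a, so a = 1.9020 m/s².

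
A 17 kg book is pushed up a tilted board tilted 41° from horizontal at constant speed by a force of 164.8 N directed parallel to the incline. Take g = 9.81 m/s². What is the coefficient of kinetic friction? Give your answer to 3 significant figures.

0.440

At constant speed ΣF = 0 along the incline. The applied 164.8 N acts up the slope; the weight component mg sin 41° = 109.411 N and kinetic friction μN both act down the slope.
So 164.8 = 109.411 + μ × 125.863, giving μ = (164.8 − 109.411) / 125.863 = 0.4401.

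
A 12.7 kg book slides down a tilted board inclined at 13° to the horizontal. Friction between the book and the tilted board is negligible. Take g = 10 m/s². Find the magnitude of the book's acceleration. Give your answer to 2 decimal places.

Resolving the weight along the incline: the component pulling the book down the slope is mg sin 13° = 12.7 × 10 × 0.2250 = 28.575 N, and the normal force is N = mg cos 13° = 12.7 × 10 × 0.9744 = 123.749 N.
With no friction the net force along the incline is 28.575 N, so a = g sin 13° = 28.575 / 12.7 = 2.2500 m/s².

2.25 m/s²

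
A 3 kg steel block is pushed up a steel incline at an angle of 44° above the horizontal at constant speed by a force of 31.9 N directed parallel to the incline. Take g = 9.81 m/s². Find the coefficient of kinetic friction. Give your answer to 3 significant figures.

0.541

At constant speed ΣF = 0 along the incline. The applied 31.9 N acts up the slope; the weight component mg sin 44° = 20.444 N and kinetic friction μN both act down the slope.
So 31.9 = 20.444 + μ × 21.170, giving μ = (31.9 − 20.444) / 21.170 = 0.5411.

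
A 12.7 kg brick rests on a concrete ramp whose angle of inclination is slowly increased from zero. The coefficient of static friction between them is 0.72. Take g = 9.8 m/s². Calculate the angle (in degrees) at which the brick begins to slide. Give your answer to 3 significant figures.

At the threshold of sliding, static friction is at its maximum μ_s N and exactly balances the weight component along the incline: mg sin θ = μ_s mg cos θ.
Hence tan θ = μ_s = 0.72, so θ = arctan(0.72) = 35.7539°.

35.8°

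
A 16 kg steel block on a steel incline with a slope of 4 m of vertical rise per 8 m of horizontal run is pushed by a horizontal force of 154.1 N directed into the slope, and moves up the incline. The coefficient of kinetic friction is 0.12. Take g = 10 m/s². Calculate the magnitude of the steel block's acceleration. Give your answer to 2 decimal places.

2.55 m/s²

The horizontal push has components F cos 26.57° = 154.1 × 0.8944 = 137.827 N up the incline and F sin 26.57° = 154.1 × 0.4472 = 68.914 N pressing into the surface.
The normal force is therefore N = mg cos 26.57° + F sin 26.57° = 143.104 + 68.914 = 212.018 N, and kinetic friction down the slope is μN = 0.12 × 212.018 = 25.442 N.
Along the incline: F cos 26.57° − mg sin 26.57° − μN = ma, so 137.827 − 71.552 − 25.442 = 16 a, giving a = 2.5521 m/s².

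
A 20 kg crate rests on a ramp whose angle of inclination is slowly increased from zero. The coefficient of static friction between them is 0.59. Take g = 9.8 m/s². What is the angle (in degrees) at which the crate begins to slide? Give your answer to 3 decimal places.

At the threshold of sliding, static friction is at its maximum μ_s N and exactly balances the weight component along the incline: mg sin θ = μ_s mg cos θ.
Hence tan θ = μ_s = 0.59, so θ = arctan(0.59) = 30.5406°.

30.541°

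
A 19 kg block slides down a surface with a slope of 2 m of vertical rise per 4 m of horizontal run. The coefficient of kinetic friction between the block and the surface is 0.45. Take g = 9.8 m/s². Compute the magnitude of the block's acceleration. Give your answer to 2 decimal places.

0.44 m/s²

Resolving the weight along the incline: the component pulling the block down the slope is mg sin 26.57° = 19 × 9.8 × 0.4472 = 83.269 N, and the normal force is N = mg cos 26.57° = 19 × 9.8 × 0.8944 = 166.537 N.
Kinetic friction acts up the slope with magnitude f = μN = 0.45 × 166.537 = 74.942 N.
Net force along the incline is 83.269 − 74.942 = 8.327 N, so a = 8.327 / 19 = 0.4383 m/s².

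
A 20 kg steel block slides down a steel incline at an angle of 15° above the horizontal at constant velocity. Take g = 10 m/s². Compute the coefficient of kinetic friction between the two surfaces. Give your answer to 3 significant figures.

0.268

At constant velocity the net force along the incline is zero: mg sin 15° = μ mg cos 15°.
So μ = tan 15° = 0.2588 / 0.9659 = 0.2679.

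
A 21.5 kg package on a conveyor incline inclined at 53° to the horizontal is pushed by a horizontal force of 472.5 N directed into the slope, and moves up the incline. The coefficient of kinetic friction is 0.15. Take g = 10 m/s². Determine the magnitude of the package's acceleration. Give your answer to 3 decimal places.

The horizontal push has components F cos 53° = 472.5 × 0.6018 = 284.351 N up the incline and F sin 53° = 472.5 × 0.7986 = 377.339 N pressing into the surface.
The normal force is therefore N = mg cos 53° + F sin 53° = 129.387 + 377.339 = 506.726 N, and kinetic friction down the slope is μN = 0.15 × 506.726 = 76.009 N.
Along the incline: F cos 53° − mg sin 53° − μN = ma, so 284.351 − 171.699 − 76.009 = 21.5 a, giving a = 1.7043 m/s².

1.704 m/s²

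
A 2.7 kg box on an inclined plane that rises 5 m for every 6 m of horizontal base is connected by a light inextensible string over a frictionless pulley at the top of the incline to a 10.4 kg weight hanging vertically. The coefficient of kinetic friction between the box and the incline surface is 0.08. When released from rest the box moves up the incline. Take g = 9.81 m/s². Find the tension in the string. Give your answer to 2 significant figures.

For the box on the incline: the weight component along the slope is m₁g sin 39.81° = 2.7 × 9.81 × 0.6402 = 16.957 N and the normal force is N = m₁g cos 39.81° = 20.348 N.
Kinetic friction opposes the box's motion up the incline: f = μN = 0.08 × 20.348 = 1.628 N acting down the slope.
Newton's second law for the box (up-slope positive): T − 16.957 − 1.628 = 2.7 a. For the hanging weight (downward positive): 10.4 × 9.81 − T = 10.4 a.
Adding the two equations eliminates T: 83.439 = 13.1 a, so a = 6.3694 m/s².
Then from the hanging weight's equation, T = 10.4 × (9.81 − 6.3694) = 35.782 N.

36 N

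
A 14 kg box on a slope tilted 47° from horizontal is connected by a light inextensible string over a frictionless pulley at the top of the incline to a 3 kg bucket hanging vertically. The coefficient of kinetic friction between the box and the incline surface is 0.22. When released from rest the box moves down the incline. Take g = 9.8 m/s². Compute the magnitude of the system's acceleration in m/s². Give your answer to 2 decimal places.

For the box on the incline: the weight component along the slope is m₁g sin 47° = 14 × 9.8 × 0.7314 = 100.348 N and the normal force is N = m₁g cos 47° = 93.570 N.
Kinetic friction opposes the box's motion down the incline: f = μN = 0.22 × 93.570 = 20.585 N acting up the slope.
Newton's second law for the box (down-slope positive): 100.348 − 20.585 − T = 14 a. For the hanging bucket (upward positive): T − 3 × 9.8 = 3 a.
Adding the two equations eliminates T: 50.363 = 17 a, so a = 2.9625 m/s².

2.96 m/s²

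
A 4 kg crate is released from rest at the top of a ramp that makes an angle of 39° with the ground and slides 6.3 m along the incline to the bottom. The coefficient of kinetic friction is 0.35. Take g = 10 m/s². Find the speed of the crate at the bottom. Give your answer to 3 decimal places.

The weight component along the incline is mg sin 39° = 25.173 N and the normal force is N = mg cos 39° = 31.086 N.
Friction up the slope is f = μN = 0.35 × 31.086 = 10.880 N, so the net downslope force is 25.173 − 10.880 = 14.293 N and a = 14.293 / 4 = 3.5732 m/s².
Starting from rest over a distance of 6.3 m, v² = 2aL = 2 × 3.5732 × 6.3 = 45.0223, so v = 6.7099 m/s.

6.710 m/s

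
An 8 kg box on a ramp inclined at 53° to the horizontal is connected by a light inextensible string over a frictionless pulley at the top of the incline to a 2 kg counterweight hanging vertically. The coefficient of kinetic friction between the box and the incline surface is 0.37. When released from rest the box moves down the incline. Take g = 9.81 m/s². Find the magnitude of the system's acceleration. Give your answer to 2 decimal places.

2.56 m/s²

For the box on the incline: the weight component along the slope is m₁g sin 53° = 8 × 9.81 × 0.7986 = 62.674 N and the normal force is N = m₁g cos 53° = 47.230 N.
Kinetic friction opposes the box's motion down the incline: f = μN = 0.37 × 47.230 = 17.475 N acting up the slope.
Newton's second law for the box (down-slope positive): 62.674 − 17.475 − T = 8 a. For the hanging counterweight (upward positive): T − 2 × 9.81 = 2 a.
Adding the two equations eliminates T: 25.579 = 10 a, so a = 2.5579 m/s².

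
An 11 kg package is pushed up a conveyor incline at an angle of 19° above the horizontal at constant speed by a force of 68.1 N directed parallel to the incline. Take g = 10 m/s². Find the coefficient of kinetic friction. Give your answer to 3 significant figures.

0.310

At constant speed ΣF = 0 along the incline. The applied 68.1 N acts up the slope; the weight component mg sin 19° = 35.812 N and kinetic friction μN both act down the slope.
So 68.1 = 35.812 + μ × 104.007, giving μ = (68.1 − 35.812) / 104.007 = 0.3104.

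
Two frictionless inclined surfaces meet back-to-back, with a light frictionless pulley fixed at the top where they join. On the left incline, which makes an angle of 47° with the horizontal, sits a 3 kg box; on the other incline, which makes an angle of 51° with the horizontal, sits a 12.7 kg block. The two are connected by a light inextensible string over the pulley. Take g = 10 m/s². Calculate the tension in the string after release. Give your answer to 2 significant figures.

37 N

Resolve each weight along its own incline: the 3 kg mass has component 3 × 10 × sin 47° = 21.941 N down its slope, and the 12.7 kg mass has 12.7 × 10 × sin 51° = 98.698 N down its slope.
The 12.7 kg side's 98.698 N exceeds the other side's 21.941 N, so that mass slides down and the 3 kg mass slides up. Taking that direction as positive, Newton's second law for the whole system gives 98.698 − 21.941 = (3 + 12.7) a, so a = 76.757 / 15.7 = 4.8890 m/s².
For the 3 kg mass (up-slope positive): T − 21.941 = 3 × 4.8890, so T = 36.608 N.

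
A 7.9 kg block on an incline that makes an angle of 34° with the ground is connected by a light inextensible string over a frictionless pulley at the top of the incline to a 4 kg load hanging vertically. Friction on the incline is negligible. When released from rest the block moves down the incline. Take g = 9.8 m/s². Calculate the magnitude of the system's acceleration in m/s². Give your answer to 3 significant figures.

0.344 m/s²

For the block on the incline: the weight component along the slope is m₁g sin 34° = 7.9 × 9.8 × 0.5592 = 43.293 N and the normal force is N = m₁g cos 34° = 64.184 N.
Newton's second law for the block (down-slope positive): 43.293 − T = 7.9 a. For the hanging load (upward positive): T − 4 × 9.8 = 4 a.
Adding the two equations eliminates T: 4.093 = 11.9 a, so a = 0.3439 m/s².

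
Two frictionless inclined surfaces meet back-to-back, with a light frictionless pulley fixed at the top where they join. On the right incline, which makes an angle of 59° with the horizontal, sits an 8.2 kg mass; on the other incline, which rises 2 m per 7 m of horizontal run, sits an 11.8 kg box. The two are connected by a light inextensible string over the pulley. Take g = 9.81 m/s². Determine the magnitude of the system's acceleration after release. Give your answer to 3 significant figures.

1.86 m/s²

Resolve each weight along its own incline: the 8.2 kg mass has component 8.2 × 9.81 × sin 59° = 68.952 N down its slope, and the 11.8 kg mass has 11.8 × 9.81 × sin 15.95° = 31.801 N down its slope.
The 8.2 kg side's 68.952 N exceeds the other side's 31.801 N, so that mass slides down and the 11.8 kg mass slides up. Taking that direction as positive, Newton's second law for the whole system gives 68.952 − 31.801 = (8.2 + 11.8) a, so a = 37.151 / 20 = 1.8576 m/s².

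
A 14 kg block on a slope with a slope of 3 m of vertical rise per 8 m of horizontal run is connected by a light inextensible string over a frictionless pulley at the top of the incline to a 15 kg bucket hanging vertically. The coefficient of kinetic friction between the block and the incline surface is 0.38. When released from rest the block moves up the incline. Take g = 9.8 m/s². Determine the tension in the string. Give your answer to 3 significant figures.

For the block on the incline: the weight component along the slope is m₁g sin 20.56° = 14 × 9.8 × 0.3511 = 48.171 N and the normal force is N = m₁g cos 20.56° = 128.464 N.
Kinetic friction opposes the block's motion up the incline: f = μN = 0.38 × 128.464 = 48.816 N acting down the slope.
Newton's second law for the block (up-slope positive): T − 48.171 − 48.816 = 14 a. For the hanging bucket (downward positive): 15 × 9.8 − T = 15 a.
Adding the two equations eliminates T: 50.013 = 29 a, so a = 1.7246 m/s².
Then from the hanging bucket's equation, T = 15 × (9.8 − 1.7246) = 121.131 N.

121 N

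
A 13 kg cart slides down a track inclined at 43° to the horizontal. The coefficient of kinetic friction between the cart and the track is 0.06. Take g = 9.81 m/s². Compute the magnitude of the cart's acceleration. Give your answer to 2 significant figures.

Resolving the weight along the incline: the component pulling the cart down the slope is mg sin 43° = 13 × 9.81 × 0.6820 = 86.975 N, and the normal force is N = mg cos 43° = 13 × 9.81 × 0.7314 = 93.275 N.
Kinetic friction acts up the slope with magnitude f = μN = 0.06 × 93.275 = 5.596 N.
Net force along the incline is 86.975 − 5.596 = 81.379 N, so a = 81.379 / 13 = 6.2599 m/s².

6.3 m/s²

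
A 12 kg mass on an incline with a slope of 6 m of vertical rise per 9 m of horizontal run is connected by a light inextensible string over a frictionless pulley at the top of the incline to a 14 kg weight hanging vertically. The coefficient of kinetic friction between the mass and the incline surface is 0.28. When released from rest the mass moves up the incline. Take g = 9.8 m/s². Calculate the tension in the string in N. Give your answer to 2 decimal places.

113.20 N

For the mass on the incline: the weight component along the slope is m₁g sin 33.69° = 12 × 9.8 × 0.5547 = 65.233 N and the normal force is N = m₁g cos 33.69° = 97.849 N.
Kinetic friction opposes the mass's motion up the incline: f = μN = 0.28 × 97.849 = 27.398 N acting down the slope.
Newton's second law for the mass (up-slope positive): T − 65.233 − 27.398 = 12 a. For the hanging weight (downward positive): 14 × 9.8 − T = 14 a.
Adding the two equations eliminates T: 44.569 = 26 a, so a = 1.7142 m/s².
Then from the hanging weight's equation, T = 14 × (9.8 − 1.7142) = 113.201 N.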